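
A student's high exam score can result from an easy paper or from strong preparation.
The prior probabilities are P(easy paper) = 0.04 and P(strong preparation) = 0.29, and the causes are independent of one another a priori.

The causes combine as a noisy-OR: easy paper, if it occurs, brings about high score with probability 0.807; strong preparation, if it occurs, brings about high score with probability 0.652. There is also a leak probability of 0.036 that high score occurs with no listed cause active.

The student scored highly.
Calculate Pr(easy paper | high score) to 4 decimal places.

Under noisy-OR, P(high score | causes) = 1 − (1−0.036)·∏(1−qᵢ) over the active causes.
Sum P(high score|·) weighted by the priors over the 4 (easy paper, strong preparation) configurations:
  P(high score) = 0.036·0.96·0.71 + 0.664528·0.96·0.29 + 0.813948·0.04·0.71 + 0.935254·0.04·0.29
        = 0.024538 + 0.185005 + 0.023116 + 0.010849 = 0.243508
Keeping only the easy paper-present terms gives 0.033965, so
  P(easy paper | high score) = 0.033965 / 0.243508 ≈ 0.1395

Pr(easy paper | high score) ≈ 0.1395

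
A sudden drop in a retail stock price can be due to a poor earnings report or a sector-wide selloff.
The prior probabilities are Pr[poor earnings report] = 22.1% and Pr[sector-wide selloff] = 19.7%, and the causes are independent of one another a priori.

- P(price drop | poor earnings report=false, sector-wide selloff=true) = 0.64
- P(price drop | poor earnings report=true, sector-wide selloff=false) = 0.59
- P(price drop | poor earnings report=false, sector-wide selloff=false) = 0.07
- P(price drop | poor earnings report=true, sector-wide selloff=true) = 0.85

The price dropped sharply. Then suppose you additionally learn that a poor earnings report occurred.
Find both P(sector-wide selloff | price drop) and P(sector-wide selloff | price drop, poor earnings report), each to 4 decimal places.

P(sector-wide selloff | price drop) ≈ 0.4766; P(sector-wide selloff | price drop, poor earnings report) ≈ 0.2611

Enumerate the 4 (poor earnings report, sector-wide selloff) configurations and weight by the priors:
  P(price drop) = 0.07*0.779*0.803 + 0.64*0.779*0.197 + 0.59*0.221*0.803 + 0.85*0.221*0.197
        = 0.043788 + 0.098216 + 0.104703 + 0.037006 = 0.283713
The terms with sector-wide selloff present sum to 0.135222, so
  P(sector-wide selloff | price drop) = 0.135222 / 0.283713 ≈ 0.4766

With the extra evidence:
Sum P(price drop|·) weighted by the priors over both values of sector-wide selloff:
  P(price drop | poor earnings report) = 0.59·0.803 + 0.85·0.197
        = 0.473770 + 0.167450 = 0.641220
Configurations with sector-wide selloff contribute 0.167450, so
  P(sector-wide selloff | price drop, poor earnings report) = 0.167450 / 0.641220 ≈ 0.2611
— poor earnings report explains away the evidence for sector-wide selloff.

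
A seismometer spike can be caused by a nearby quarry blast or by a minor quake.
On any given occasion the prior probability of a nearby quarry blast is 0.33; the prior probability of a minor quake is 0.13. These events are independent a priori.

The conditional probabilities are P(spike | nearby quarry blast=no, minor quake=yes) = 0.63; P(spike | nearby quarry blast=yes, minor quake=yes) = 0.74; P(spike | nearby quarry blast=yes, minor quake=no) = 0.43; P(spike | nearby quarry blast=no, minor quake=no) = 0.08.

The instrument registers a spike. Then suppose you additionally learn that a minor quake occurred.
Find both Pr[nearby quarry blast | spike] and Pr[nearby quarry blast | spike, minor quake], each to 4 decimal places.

Pr[nearby quarry blast | spike] ≈ 0.6046; Pr[nearby quarry blast | spike, minor quake] ≈ 0.3665

P(spike) = 0.08·0.67·0.87 + 0.63·0.67·0.13 + 0.43·0.33·0.87 + 0.74·0.33·0.13 = 0.046632 + 0.054873 + 0.123453 + 0.031746 = 0.256704
Restricting to configurations with nearby quarry blast present: 0.123453 + 0.031746 = 0.155199.
Hence the posterior is 0.155199/0.256704 ≈ 0.6046.

Now condition on the additional information:
Sum P(spike|·) weighted by the priors over both values of nearby quarry blast:
  P(spike | minor quake) = 0.63×0.67 + 0.74×0.33
        = 0.422100 + 0.244200 = 0.666300
Keeping only the nearby quarry blast-present terms gives 0.244200, so
  P(nearby quarry blast | spike, minor quake) = 0.244200 / 0.666300 ≈ 0.3665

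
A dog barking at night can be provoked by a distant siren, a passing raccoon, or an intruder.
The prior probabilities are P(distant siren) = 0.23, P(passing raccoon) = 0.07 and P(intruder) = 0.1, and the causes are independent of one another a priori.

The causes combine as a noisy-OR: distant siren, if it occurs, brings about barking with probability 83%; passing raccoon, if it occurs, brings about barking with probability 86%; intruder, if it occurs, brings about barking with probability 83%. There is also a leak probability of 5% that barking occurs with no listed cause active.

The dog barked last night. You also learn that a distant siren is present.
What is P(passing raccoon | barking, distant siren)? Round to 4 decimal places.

P(passing raccoon | barking, distant siren) ≈ 0.0796

Under noisy-OR, P(barking | causes) = 1 − (1−0.05)·∏(1−qᵢ) over the active causes.
P(barking | distant siren) = 0.8385*0.93*0.9 + 0.972545*0.93*0.1 + 0.97739*0.07*0.9 + 0.996156*0.07*0.1 = 0.701825 + 0.090447 + 0.061576 + 0.006973 = 0.860821
Restricting to configurations with passing raccoon present: 0.061576 + 0.006973 = 0.068549.
Hence the posterior is 0.068549/0.860821 ≈ 0.0796.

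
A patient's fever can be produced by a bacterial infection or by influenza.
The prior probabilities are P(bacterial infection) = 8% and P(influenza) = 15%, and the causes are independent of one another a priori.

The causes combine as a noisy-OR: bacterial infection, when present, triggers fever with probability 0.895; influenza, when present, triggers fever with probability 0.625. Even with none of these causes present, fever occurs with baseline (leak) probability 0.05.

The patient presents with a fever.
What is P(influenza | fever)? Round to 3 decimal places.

P(influenza | fever) ≈ 0.500

Under noisy-OR, P(fever | causes) = 1 − (1−0.05)·∏(1−qᵢ) over the active causes.
By total probability over the 4 (bacterial infection, influenza) configurations:
  P(fever) = 0.05*0.92*0.85 + 0.64375*0.92*0.15 + 0.90025*0.08*0.85 + 0.962594*0.08*0.15
        = 0.039100 + 0.088837 + 0.061217 + 0.011551 = 0.200705
Configurations with influenza contribute 0.100388, so
  P(influenza | fever) = 0.100388 / 0.200705 ≈ 0.500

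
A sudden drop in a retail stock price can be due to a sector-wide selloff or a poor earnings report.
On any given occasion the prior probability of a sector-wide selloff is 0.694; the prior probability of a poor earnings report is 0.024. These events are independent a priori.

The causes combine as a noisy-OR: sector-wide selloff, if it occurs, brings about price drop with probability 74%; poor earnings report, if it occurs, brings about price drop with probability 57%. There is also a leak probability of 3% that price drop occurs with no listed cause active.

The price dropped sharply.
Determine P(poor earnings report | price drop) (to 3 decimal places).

Under noisy-OR, P(price drop | causes) = 1 − (1−0.03)·∏(1−qᵢ) over the active causes.
Sum P(price drop|·) weighted by the priors over the 4 (sector-wide selloff, poor earnings report) configurations:
  P(price drop) = 0.03·0.306·0.976 + 0.5829·0.306·0.024 + 0.7478·0.694·0.976 + 0.891554·0.694·0.024
        = 0.008960 + 0.004281 + 0.506518 + 0.014850 = 0.534609
Keeping only the poor earnings report-present terms gives 0.019131, so
  P(poor earnings report | price drop) = 0.019131 / 0.534609 ≈ 0.036

P(poor earnings report | price drop) ≈ 0.036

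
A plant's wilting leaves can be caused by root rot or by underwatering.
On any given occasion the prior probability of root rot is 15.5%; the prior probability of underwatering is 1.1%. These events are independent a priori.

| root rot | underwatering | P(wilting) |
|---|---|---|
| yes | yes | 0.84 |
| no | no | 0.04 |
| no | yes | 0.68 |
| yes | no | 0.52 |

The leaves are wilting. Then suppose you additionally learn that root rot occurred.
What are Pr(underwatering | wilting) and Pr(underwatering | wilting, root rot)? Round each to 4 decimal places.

Pr(underwatering | wilting) ≈ 0.0641; Pr(underwatering | wilting, root rot) ≈ 0.0176

Weight on underwatering=true, given the evidence: 0.006321 + 0.001432 = 0.007753
The normalizing constant is 0.04*0.845*0.989 + 0.68*0.845*0.011 + 0.52*0.155*0.989 + 0.84*0.155*0.011 = 0.120894
Posterior = 0.007753 / 0.120894 ≈ 0.0641

Now condition on the additional information:
P(wilting | root rot) = 0.52·0.989 + 0.84·0.011 = 0.514280 + 0.009240 = 0.523520
Of this, 0.009240 comes from 0.84·0.011 (the underwatering=true cases).
So P(underwatering | wilting, root rot) = 0.009240/0.523520 ≈ 0.0176.
— root rot explains away the evidence for underwatering.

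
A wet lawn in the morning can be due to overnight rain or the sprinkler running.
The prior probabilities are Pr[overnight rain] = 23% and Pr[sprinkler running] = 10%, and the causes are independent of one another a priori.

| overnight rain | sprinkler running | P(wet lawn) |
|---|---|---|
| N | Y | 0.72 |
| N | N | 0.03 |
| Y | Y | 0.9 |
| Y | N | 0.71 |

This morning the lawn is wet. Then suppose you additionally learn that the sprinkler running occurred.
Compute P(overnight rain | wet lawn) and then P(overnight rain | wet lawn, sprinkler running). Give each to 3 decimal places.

Weight on overnight rain=true, given the evidence: 0.146970 + 0.020700 = 0.167670
Normalizer over all consistent configurations: 0.03×0.77×0.9 + 0.72×0.77×0.1 + 0.71×0.23×0.9 + 0.9×0.23×0.1 = 0.243900
Posterior = 0.167670 / 0.243900 ≈ 0.687

With the extra evidence:
For the numerator, keep only overnight rain=true terms: 0.9·0.23 = 0.207000
The normalizing constant is 0.72·0.77 + 0.9·0.23 = 0.761400
P(overnight rain | wet lawn, sprinkler running) = 0.207000/0.761400 ≈ 0.272
— sprinkler running explains away the evidence for overnight rain.

P(overnight rain | wet lawn) ≈ 0.687; P(overnight rain | wet lawn, sprinkler running) ≈ 0.272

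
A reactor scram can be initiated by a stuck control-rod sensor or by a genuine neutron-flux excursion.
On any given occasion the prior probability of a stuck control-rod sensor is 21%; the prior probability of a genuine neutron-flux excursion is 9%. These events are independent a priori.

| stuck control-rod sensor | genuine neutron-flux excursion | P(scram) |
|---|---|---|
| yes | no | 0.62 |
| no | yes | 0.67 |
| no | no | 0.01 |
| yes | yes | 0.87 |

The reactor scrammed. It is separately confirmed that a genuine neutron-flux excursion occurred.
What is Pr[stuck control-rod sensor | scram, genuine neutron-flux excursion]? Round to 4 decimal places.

P(scram | genuine neutron-flux excursion) = 0.67×0.79 + 0.87×0.21 = 0.529300 + 0.182700 = 0.712000
Restricting to configurations with stuck control-rod sensor present: 0.87×0.21 = 0.182700.
So P(stuck control-rod sensor | scram, genuine neutron-flux excursion) = 0.182700/0.712000 ≈ 0.2566.

Pr[stuck control-rod sensor | scram, genuine neutron-flux excursion] ≈ 0.2566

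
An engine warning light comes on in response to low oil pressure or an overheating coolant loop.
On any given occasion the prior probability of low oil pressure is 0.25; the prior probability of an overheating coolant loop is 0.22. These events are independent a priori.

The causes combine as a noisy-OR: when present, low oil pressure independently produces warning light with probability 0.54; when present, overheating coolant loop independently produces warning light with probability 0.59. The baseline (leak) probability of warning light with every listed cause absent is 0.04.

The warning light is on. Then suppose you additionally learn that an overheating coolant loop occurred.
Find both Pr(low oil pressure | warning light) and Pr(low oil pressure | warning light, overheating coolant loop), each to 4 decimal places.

Pr(low oil pressure | warning light) ≈ 0.5549; Pr(low oil pressure | warning light, overheating coolant loop) ≈ 0.3104

Under noisy-OR, P(warning light | causes) = 1 − (1−0.04)·∏(1−qᵢ) over the active causes.
Weight on low oil pressure=true, given the evidence: 0.108888 + 0.045042 = 0.153930
Denominator P(warning light): 0.04·0.75·0.78 + 0.6064·0.75·0.22 + 0.5584·0.25·0.78 + 0.818944·0.25·0.22 = 0.277386
P(low oil pressure | warning light) = 0.153930/0.277386 ≈ 0.5549

Now also conditioning on overheating coolant loop=true:
P(warning light | overheating coolant loop) = 0.6064·0.75 + 0.818944·0.25 = 0.454800 + 0.204736 = 0.659536
Restricting to configurations with low oil pressure present: 0.818944·0.25 = 0.204736.
P(low oil pressure | warning light, overheating coolant loop) = 0.204736 / 0.659536 ≈ 0.3104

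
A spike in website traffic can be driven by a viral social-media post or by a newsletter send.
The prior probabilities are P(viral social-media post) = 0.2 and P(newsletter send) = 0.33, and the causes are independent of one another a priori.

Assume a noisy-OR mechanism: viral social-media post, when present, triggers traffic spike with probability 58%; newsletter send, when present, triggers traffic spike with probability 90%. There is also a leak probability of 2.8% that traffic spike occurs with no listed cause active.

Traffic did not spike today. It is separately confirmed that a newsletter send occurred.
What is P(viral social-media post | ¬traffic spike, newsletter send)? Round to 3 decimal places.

P(viral social-media post | ¬traffic spike, newsletter send) ≈ 0.095

Under noisy-OR, P(traffic spike | causes) = 1 − (1−0.028)·∏(1−qᵢ) over the active causes.
By total probability over both values of viral social-media post:
  P(¬traffic spike | newsletter send) = 0.0972·0.8 + 0.040824·0.2
        = 0.077760 + 0.008165 = 0.085925
The terms with viral social-media post present sum to 0.008165, so
  P(viral social-media post | ¬traffic spike, newsletter send) = 0.008165 / 0.085925 ≈ 0.095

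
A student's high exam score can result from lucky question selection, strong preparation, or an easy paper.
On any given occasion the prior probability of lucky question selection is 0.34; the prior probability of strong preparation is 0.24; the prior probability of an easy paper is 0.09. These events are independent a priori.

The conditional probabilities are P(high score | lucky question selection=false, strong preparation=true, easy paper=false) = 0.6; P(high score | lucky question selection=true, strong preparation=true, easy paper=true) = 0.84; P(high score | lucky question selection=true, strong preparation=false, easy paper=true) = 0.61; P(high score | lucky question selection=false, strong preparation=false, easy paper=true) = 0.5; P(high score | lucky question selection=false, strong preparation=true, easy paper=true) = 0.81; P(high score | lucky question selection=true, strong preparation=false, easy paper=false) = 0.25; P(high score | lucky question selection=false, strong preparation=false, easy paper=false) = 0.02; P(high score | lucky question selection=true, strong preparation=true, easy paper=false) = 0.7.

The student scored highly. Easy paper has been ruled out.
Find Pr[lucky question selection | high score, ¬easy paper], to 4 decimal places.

Pr[lucky question selection | high score, ¬easy paper] ≈ 0.5367

By total probability over the 4 (lucky question selection, strong preparation) configurations:
  P(high score | ¬easy paper) = 0.02*0.66*0.76 + 0.6*0.66*0.24 + 0.25*0.34*0.76 + 0.7*0.34*0.24
        = 0.010032 + 0.095040 + 0.064600 + 0.057120 = 0.226792
Configurations with lucky question selection contribute 0.121720, so
  P(lucky question selection | high score, ¬easy paper) = 0.121720 / 0.226792 ≈ 0.5367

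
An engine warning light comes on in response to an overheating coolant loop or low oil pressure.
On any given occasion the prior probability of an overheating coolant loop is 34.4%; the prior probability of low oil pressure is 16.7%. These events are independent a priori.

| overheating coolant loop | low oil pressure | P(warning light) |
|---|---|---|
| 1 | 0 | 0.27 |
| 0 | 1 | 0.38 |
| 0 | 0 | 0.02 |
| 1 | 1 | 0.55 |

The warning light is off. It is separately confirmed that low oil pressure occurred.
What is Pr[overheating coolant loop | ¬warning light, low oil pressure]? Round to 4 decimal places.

Numerator (weight on configurations with overheating coolant loop): 0.45·0.344 = 0.154800
Denominator P(¬warning light | low oil pressure): 0.62·0.656 + 0.45·0.344 = 0.561520
P(overheating coolant loop | ¬warning light, low oil pressure) = 0.154800/0.561520 ≈ 0.2757

Pr[overheating coolant loop | ¬warning light, low oil pressure] ≈ 0.2757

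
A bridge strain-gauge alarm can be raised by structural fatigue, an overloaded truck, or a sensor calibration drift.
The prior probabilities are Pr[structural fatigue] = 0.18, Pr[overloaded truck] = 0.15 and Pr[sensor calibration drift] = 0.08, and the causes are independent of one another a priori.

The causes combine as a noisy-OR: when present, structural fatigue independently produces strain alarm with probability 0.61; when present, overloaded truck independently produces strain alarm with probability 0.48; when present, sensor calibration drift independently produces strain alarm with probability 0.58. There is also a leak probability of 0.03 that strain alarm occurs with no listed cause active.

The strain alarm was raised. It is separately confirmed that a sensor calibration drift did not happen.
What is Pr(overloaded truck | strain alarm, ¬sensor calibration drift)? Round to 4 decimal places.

Under noisy-OR, P(strain alarm | causes) = 1 − (1−0.03)·∏(1−qᵢ) over the active causes.
P(strain alarm | ¬sensor calibration drift) = 0.03*0.82*0.85 + 0.4956*0.82*0.15 + 0.6217*0.18*0.85 + 0.803284*0.18*0.15 = 0.020910 + 0.060959 + 0.095120 + 0.021689 = 0.198678
Restricting to configurations with overloaded truck present: 0.060959 + 0.021689 = 0.082648.
So P(overloaded truck | strain alarm, ¬sensor calibration drift) = 0.082648/0.198678 ≈ 0.4160.

Pr(overloaded truck | strain alarm, ¬sensor calibration drift) ≈ 0.4160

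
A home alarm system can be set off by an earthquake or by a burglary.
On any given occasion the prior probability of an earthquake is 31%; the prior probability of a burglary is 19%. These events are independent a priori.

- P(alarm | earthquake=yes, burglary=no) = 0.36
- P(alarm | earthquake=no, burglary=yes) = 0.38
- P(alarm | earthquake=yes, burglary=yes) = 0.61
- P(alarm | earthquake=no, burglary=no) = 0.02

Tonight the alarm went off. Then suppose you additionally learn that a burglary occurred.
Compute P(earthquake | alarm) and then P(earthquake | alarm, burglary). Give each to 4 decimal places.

P(earthquake | alarm) ≈ 0.6744; P(earthquake | alarm, burglary) ≈ 0.4190

By total probability over the 4 (earthquake, burglary) configurations:
  P(alarm) = 0.02·0.69·0.81 + 0.38·0.69·0.19 + 0.36·0.31·0.81 + 0.61·0.31·0.19
        = 0.011178 + 0.049818 + 0.090396 + 0.035929 = 0.187321
The terms with earthquake present sum to 0.126325, so
  P(earthquake | alarm) = 0.126325 / 0.187321 ≈ 0.6744

Now also conditioning on burglary=true:
P(alarm | burglary) = 0.38×0.69 + 0.61×0.31 = 0.262200 + 0.189100 = 0.451300
Restricting to configurations with earthquake present: 0.61×0.31 = 0.189100.
So P(earthquake | alarm, burglary) = 0.189100/0.451300 ≈ 0.4190.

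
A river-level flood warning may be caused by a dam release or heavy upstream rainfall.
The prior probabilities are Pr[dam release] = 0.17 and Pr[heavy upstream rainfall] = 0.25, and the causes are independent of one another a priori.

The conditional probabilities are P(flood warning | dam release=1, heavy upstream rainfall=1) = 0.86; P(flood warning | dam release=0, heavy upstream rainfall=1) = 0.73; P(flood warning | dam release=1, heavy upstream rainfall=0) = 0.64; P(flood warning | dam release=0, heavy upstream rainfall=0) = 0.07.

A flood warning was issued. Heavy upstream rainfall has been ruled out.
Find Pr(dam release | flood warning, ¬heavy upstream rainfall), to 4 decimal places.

Enumerate both values of dam release and weight by the priors:
  P(flood warning | ¬heavy upstream rainfall) = 0.07·0.83 + 0.64·0.17
        = 0.058100 + 0.108800 = 0.166900
The terms with dam release present sum to 0.108800, so
  P(dam release | flood warning, ¬heavy upstream rainfall) = 0.108800 / 0.166900 ≈ 0.6519

Pr(dam release | flood warning, ¬heavy upstream rainfall) ≈ 0.6519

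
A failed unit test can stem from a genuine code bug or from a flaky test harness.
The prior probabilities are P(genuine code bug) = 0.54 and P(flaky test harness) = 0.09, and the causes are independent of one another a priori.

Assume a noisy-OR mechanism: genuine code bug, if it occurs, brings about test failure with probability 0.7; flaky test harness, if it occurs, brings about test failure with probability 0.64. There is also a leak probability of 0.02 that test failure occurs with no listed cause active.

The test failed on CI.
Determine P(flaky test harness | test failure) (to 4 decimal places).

Under noisy-OR, P(test failure | causes) = 1 − (1−0.02)·∏(1−qᵢ) over the active causes.
P(test failure) = 0.02×0.46×0.91 + 0.6472×0.46×0.09 + 0.706×0.54×0.91 + 0.89416×0.54×0.09 = 0.008372 + 0.026794 + 0.346928 + 0.043456 = 0.425550
The flaky test harness-present share is 0.026794 + 0.043456 = 0.070250.
P(flaky test harness | test failure) = 0.070250 / 0.425550 ≈ 0.1651

P(flaky test harness | test failure) ≈ 0.1651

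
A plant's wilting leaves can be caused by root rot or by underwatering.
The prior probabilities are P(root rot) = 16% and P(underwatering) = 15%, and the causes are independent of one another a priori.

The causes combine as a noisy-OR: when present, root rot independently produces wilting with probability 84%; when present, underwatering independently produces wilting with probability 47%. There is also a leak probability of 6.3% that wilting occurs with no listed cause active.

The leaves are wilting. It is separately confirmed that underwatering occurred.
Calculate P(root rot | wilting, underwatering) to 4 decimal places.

Under noisy-OR, P(wilting | causes) = 1 − (1−0.063)·∏(1−qᵢ) over the active causes.
Sum P(wilting|·) weighted by the priors over both values of root rot:
  P(wilting | underwatering) = 0.50339·0.84 + 0.920542·0.16
        = 0.422848 + 0.147287 = 0.570135
Configurations with root rot contribute 0.147287, so
  P(root rot | wilting, underwatering) = 0.147287 / 0.570135 ≈ 0.2583

P(root rot | wilting, underwatering) ≈ 0.2583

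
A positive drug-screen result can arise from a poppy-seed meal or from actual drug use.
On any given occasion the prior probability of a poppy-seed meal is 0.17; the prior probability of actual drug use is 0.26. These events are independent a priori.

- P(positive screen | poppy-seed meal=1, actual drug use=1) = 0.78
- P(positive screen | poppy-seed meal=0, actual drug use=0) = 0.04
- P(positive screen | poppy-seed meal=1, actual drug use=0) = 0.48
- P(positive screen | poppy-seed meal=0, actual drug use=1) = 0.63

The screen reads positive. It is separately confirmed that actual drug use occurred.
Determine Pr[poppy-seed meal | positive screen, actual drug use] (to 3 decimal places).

Pr[poppy-seed meal | positive screen, actual drug use] ≈ 0.202

P(positive screen | actual drug use) = 0.63*0.83 + 0.78*0.17 = 0.522900 + 0.132600 = 0.655500
Restricting to configurations with poppy-seed meal present: 0.78*0.17 = 0.132600.
Hence the posterior is 0.132600/0.655500 ≈ 0.202.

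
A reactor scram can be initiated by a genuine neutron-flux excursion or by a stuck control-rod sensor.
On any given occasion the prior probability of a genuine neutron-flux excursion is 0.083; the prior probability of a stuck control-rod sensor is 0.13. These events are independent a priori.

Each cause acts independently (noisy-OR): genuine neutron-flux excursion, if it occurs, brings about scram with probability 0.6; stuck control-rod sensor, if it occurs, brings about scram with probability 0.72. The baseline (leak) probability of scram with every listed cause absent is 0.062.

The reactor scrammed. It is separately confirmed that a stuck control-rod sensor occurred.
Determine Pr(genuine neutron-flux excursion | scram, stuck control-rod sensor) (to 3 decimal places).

Under noisy-OR, P(scram | causes) = 1 − (1−0.062)·∏(1−qᵢ) over the active causes.
By total probability over both values of genuine neutron-flux excursion:
  P(scram | stuck control-rod sensor) = 0.73736×0.917 + 0.894944×0.083
        = 0.676159 + 0.074280 = 0.750439
Keeping only the genuine neutron-flux excursion-present terms gives 0.074280, so
  P(genuine neutron-flux excursion | scram, stuck control-rod sensor) = 0.074280 / 0.750439 ≈ 0.099

Pr(genuine neutron-flux excursion | scram, stuck control-rod sensor) ≈ 0.099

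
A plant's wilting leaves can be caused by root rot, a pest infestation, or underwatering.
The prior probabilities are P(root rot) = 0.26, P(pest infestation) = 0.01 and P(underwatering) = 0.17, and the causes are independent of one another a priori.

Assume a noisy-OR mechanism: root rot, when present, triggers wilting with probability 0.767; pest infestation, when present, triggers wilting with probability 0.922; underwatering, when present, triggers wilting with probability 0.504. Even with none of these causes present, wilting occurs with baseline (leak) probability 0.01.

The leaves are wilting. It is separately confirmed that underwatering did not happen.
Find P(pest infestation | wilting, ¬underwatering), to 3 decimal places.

Under noisy-OR, P(wilting | causes) = 1 − (1−0.01)·∏(1−qᵢ) over the active causes.
P(wilting | ¬underwatering) = 0.01*0.74*0.99 + 0.92278*0.74*0.01 + 0.76933*0.26*0.99 + 0.982008*0.26*0.01 = 0.007326 + 0.006829 + 0.198026 + 0.002553 = 0.214734
Restricting to configurations with pest infestation present: 0.006829 + 0.002553 = 0.009382.
Hence the posterior is 0.009382/0.214734 ≈ 0.044.

P(pest infestation | wilting, ¬underwatering) ≈ 0.044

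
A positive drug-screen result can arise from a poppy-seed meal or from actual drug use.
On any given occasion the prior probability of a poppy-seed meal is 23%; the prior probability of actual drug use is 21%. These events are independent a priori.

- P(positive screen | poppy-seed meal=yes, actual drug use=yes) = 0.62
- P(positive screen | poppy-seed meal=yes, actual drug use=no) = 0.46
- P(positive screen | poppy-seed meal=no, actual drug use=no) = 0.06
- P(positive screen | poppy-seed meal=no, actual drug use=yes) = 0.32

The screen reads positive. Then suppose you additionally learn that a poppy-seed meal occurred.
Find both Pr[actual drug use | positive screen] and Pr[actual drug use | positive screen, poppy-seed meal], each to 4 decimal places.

Pr[actual drug use | positive screen] ≈ 0.4049; Pr[actual drug use | positive screen, poppy-seed meal] ≈ 0.2638

Enumerate the 4 (poppy-seed meal, actual drug use) configurations and weight by the priors:
  P(positive screen) = 0.06·0.77·0.79 + 0.32·0.77·0.21 + 0.46·0.23·0.79 + 0.62·0.23·0.21
        = 0.036498 + 0.051744 + 0.083582 + 0.029946 = 0.201770
Configurations with actual drug use contribute 0.081690, so
  P(actual drug use | positive screen) = 0.081690 / 0.201770 ≈ 0.4049

Now also conditioning on poppy-seed meal=true:
For the numerator, keep only actual drug use=true terms: 0.62*0.21 = 0.130200
Normalizer over all consistent configurations: 0.46*0.79 + 0.62*0.21 = 0.493600
P(actual drug use | positive screen, poppy-seed meal) = 0.130200/0.493600 ≈ 0.2638
— poppy-seed meal explains away the evidence for actual drug use.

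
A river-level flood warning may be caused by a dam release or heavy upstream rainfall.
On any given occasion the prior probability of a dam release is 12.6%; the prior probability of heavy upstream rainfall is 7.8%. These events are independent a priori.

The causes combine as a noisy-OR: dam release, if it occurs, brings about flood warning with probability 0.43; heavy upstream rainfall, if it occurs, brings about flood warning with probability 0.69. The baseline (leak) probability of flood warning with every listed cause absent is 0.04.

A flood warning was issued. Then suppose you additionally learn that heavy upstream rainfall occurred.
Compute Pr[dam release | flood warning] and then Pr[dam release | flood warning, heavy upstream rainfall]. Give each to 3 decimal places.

Under noisy-OR, P(flood warning | causes) = 1 − (1−0.04)·∏(1−qᵢ) over the active causes.
P(flood warning) = 0.04*0.874*0.922 + 0.7024*0.874*0.078 + 0.4528*0.126*0.922 + 0.830368*0.126*0.078 = 0.032233 + 0.047884 + 0.052603 + 0.008161 = 0.140881
Of this, 0.060764 comes from 0.052603 + 0.008161 (the dam release=true cases).
Hence the posterior is 0.060764/0.140881 ≈ 0.431.

Now condition on the additional information:
Sum P(flood warning|·) weighted by the priors over both values of dam release:
  P(flood warning | heavy upstream rainfall) = 0.7024·0.874 + 0.830368·0.126
        = 0.613898 + 0.104626 = 0.718524
Configurations with dam release contribute 0.104626, so
  P(dam release | flood warning, heavy upstream rainfall) = 0.104626 / 0.718524 ≈ 0.146
The drop from 0.431 to 0.146 is the explaining-away (discounting) effect.

Pr[dam release | flood warning] ≈ 0.431; Pr[dam release | flood warning, heavy upstream rainfall] ≈ 0.146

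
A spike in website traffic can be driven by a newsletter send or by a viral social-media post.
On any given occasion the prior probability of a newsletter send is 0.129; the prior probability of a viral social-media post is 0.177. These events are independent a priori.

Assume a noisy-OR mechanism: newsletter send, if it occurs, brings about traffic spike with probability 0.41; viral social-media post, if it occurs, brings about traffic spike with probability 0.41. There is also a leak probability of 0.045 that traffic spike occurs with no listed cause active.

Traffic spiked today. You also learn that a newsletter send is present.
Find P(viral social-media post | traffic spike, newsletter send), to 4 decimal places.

Under noisy-OR, P(traffic spike | causes) = 1 − (1−0.045)·∏(1−qᵢ) over the active causes.
Weight on viral social-media post=true, given the evidence: 0.667564·0.177 = 0.118159
Normalizer over all consistent configurations: 0.43655·0.823 + 0.667564·0.177 = 0.477440
Posterior = 0.118159 / 0.477440 ≈ 0.2475

P(viral social-media post | traffic spike, newsletter send) ≈ 0.2475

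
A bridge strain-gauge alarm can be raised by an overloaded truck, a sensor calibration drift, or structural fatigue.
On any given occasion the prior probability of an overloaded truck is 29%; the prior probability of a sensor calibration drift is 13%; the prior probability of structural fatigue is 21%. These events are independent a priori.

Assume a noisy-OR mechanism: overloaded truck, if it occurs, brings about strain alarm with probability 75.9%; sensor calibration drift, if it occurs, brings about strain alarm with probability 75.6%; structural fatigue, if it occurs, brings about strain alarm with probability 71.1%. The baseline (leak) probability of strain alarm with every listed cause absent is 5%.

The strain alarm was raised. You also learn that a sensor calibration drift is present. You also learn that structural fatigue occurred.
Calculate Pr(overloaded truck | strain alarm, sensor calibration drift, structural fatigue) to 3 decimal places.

Pr(overloaded truck | strain alarm, sensor calibration drift, structural fatigue) ≈ 0.301

Under noisy-OR, P(strain alarm | causes) = 1 − (1−0.05)·∏(1−qᵢ) over the active causes.
P(strain alarm | sensor calibration drift, structural fatigue) = 0.93301·0.71 + 0.983855·0.29 = 0.662437 + 0.285318 = 0.947755
Restricting to configurations with overloaded truck present: 0.983855·0.29 = 0.285318.
P(overloaded truck | strain alarm, sensor calibration drift, structural fatigue) = 0.285318 / 0.947755 ≈ 0.301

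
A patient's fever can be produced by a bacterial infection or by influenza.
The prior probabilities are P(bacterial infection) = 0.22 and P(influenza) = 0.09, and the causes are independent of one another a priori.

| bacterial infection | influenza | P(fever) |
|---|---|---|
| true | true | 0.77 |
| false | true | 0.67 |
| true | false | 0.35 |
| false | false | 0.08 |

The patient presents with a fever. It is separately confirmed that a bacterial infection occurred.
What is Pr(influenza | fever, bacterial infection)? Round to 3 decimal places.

Pr(influenza | fever, bacterial infection) ≈ 0.179

Weight on influenza=true, given the evidence: 0.77*0.09 = 0.069300
Normalizer over all consistent configurations: 0.35*0.91 + 0.77*0.09 = 0.387800
Posterior = 0.069300 / 0.387800 ≈ 0.179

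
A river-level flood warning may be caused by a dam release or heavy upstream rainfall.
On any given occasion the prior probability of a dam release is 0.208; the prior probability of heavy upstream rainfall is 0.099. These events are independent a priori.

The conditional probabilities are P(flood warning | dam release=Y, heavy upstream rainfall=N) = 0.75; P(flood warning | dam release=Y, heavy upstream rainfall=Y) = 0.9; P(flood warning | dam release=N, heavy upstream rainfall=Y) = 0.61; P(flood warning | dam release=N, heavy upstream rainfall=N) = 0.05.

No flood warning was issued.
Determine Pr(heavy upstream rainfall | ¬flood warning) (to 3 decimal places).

Pr(heavy upstream rainfall | ¬flood warning) ≈ 0.043

By total probability over the 4 (dam release, heavy upstream rainfall) configurations:
  P(¬flood warning) = 0.95×0.792×0.901 + 0.39×0.792×0.099 + 0.25×0.208×0.901 + 0.1×0.208×0.099
        = 0.677912 + 0.030579 + 0.046852 + 0.002059 = 0.757402
Configurations with heavy upstream rainfall contribute 0.032638, so
  P(heavy upstream rainfall | ¬flood warning) = 0.032638 / 0.757402 ≈ 0.043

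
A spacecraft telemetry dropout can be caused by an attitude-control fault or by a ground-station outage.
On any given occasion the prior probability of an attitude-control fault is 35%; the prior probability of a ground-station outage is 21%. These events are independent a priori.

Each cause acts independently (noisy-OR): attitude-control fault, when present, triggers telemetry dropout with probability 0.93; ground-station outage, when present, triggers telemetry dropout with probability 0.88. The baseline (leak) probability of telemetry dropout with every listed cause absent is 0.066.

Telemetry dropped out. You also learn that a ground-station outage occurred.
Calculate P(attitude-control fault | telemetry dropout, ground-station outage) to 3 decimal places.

P(attitude-control fault | telemetry dropout, ground-station outage) ≈ 0.376

Under noisy-OR, P(telemetry dropout | causes) = 1 − (1−0.066)·∏(1−qᵢ) over the active causes.
P(telemetry dropout | ground-station outage) = 0.88792×0.65 + 0.992154×0.35 = 0.577148 + 0.347254 = 0.924402
The attitude-control fault-present share is 0.992154×0.35 = 0.347254.
So P(attitude-control fault | telemetry dropout, ground-station outage) = 0.347254/0.924402 ≈ 0.376.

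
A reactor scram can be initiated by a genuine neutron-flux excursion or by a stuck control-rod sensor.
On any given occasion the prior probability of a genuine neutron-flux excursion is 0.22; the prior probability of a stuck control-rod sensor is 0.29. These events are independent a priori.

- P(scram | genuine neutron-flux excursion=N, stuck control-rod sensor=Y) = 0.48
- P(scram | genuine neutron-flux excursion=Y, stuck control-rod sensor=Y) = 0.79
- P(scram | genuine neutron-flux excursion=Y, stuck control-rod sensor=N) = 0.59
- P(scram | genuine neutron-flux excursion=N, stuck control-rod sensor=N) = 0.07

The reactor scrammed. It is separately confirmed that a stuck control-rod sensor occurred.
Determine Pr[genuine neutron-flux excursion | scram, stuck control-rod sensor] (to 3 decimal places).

Pr[genuine neutron-flux excursion | scram, stuck control-rod sensor] ≈ 0.317

Numerator (weight on configurations with genuine neutron-flux excursion): 0.79*0.22 = 0.173800
Normalizer over all consistent configurations: 0.48*0.78 + 0.79*0.22 = 0.548200
P(genuine neutron-flux excursion | scram, stuck control-rod sensor) = 0.173800/0.548200 ≈ 0.317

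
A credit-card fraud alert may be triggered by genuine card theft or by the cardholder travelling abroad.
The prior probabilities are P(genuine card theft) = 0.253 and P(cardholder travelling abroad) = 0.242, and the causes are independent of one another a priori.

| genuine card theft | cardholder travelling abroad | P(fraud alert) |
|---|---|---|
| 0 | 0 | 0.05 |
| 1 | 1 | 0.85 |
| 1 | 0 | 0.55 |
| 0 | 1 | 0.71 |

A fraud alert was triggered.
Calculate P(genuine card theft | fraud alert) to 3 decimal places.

For the numerator, keep only genuine card theft=true terms: 0.105476 + 0.052042 = 0.157518
The normalizing constant is 0.05*0.747*0.758 + 0.71*0.747*0.242 + 0.55*0.253*0.758 + 0.85*0.253*0.242 = 0.314179
Posterior = 0.157518 / 0.314179 ≈ 0.501

P(genuine card theft | fraud alert) ≈ 0.501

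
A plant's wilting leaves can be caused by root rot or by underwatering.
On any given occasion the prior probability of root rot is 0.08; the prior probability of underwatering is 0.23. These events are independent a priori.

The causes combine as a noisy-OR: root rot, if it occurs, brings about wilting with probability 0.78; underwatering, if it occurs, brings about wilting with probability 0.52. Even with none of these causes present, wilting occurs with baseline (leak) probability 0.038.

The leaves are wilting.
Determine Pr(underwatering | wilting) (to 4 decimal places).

Pr(underwatering | wilting) ≈ 0.6334

Under noisy-OR, P(wilting | causes) = 1 − (1−0.038)·∏(1−qᵢ) over the active causes.
Weight on underwatering=true, given the evidence: 0.113892 + 0.016531 = 0.130423
Denominator P(wilting): 0.038*0.92*0.77 + 0.53824*0.92*0.23 + 0.78836*0.08*0.77 + 0.898413*0.08*0.23 = 0.205905
P(underwatering | wilting) = 0.130423/0.205905 ≈ 0.6334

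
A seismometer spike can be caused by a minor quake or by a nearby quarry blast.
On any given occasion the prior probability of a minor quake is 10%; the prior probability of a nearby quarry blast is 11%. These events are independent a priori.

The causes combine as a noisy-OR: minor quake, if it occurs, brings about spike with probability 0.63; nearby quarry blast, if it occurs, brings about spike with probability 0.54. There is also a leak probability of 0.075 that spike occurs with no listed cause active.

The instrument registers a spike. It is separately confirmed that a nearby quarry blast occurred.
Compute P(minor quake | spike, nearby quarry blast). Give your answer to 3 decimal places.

P(minor quake | spike, nearby quarry blast) ≈ 0.140

Under noisy-OR, P(spike | causes) = 1 − (1−0.075)·∏(1−qᵢ) over the active causes.
P(spike | nearby quarry blast) = 0.5745·0.9 + 0.842565·0.1 = 0.517050 + 0.084257 = 0.601307
The minor quake-present share is 0.842565·0.1 = 0.084257.
So P(minor quake | spike, nearby quarry blast) = 0.084257/0.601307 ≈ 0.140.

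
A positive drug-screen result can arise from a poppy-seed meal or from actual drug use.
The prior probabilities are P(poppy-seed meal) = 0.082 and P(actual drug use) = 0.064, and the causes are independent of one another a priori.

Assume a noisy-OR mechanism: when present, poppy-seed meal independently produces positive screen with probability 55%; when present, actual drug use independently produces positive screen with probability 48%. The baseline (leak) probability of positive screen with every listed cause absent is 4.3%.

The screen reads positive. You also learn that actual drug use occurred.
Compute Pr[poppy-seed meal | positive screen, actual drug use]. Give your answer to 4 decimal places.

Under noisy-OR, P(positive screen | causes) = 1 − (1−0.043)·∏(1−qᵢ) over the active causes.
P(positive screen | actual drug use) = 0.50236×0.918 + 0.776062×0.082 = 0.461166 + 0.063637 = 0.524803
Restricting to configurations with poppy-seed meal present: 0.776062×0.082 = 0.063637.
Hence the posterior is 0.063637/0.524803 ≈ 0.1213.

Pr[poppy-seed meal | positive screen, actual drug use] ≈ 0.1213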